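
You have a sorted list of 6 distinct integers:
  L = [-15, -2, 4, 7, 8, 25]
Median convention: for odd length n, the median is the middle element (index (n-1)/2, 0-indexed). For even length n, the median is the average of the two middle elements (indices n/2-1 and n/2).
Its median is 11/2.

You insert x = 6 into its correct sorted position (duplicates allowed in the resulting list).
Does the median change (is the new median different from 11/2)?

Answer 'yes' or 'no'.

Old median = 11/2
Insert x = 6
New median = 6
Changed? yes

Answer: yes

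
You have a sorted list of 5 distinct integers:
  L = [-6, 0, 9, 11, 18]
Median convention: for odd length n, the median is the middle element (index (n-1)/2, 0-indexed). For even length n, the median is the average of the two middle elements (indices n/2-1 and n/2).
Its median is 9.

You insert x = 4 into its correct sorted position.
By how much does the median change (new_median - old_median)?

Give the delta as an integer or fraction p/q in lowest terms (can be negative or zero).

Answer: -5/2

Derivation:
Old median = 9
After inserting x = 4: new sorted = [-6, 0, 4, 9, 11, 18]
New median = 13/2
Delta = 13/2 - 9 = -5/2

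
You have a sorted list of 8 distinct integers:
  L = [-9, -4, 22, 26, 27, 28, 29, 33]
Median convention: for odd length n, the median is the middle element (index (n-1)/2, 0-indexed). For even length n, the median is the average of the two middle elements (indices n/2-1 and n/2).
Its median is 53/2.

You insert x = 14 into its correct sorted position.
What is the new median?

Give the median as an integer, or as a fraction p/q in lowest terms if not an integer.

Answer: 26

Derivation:
Old list (sorted, length 8): [-9, -4, 22, 26, 27, 28, 29, 33]
Old median = 53/2
Insert x = 14
Old length even (8). Middle pair: indices 3,4 = 26,27.
New length odd (9). New median = single middle element.
x = 14: 2 elements are < x, 6 elements are > x.
New sorted list: [-9, -4, 14, 22, 26, 27, 28, 29, 33]
New median = 26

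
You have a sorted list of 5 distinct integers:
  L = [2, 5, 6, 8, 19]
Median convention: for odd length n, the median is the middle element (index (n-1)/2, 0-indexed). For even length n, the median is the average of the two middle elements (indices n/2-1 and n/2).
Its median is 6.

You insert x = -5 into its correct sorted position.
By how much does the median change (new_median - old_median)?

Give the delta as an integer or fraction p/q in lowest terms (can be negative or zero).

Old median = 6
After inserting x = -5: new sorted = [-5, 2, 5, 6, 8, 19]
New median = 11/2
Delta = 11/2 - 6 = -1/2

Answer: -1/2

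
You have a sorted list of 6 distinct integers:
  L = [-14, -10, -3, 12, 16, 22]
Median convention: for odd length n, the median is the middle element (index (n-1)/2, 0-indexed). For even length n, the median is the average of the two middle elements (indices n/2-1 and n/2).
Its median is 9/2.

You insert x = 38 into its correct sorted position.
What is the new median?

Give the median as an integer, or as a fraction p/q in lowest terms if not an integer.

Old list (sorted, length 6): [-14, -10, -3, 12, 16, 22]
Old median = 9/2
Insert x = 38
Old length even (6). Middle pair: indices 2,3 = -3,12.
New length odd (7). New median = single middle element.
x = 38: 6 elements are < x, 0 elements are > x.
New sorted list: [-14, -10, -3, 12, 16, 22, 38]
New median = 12

Answer: 12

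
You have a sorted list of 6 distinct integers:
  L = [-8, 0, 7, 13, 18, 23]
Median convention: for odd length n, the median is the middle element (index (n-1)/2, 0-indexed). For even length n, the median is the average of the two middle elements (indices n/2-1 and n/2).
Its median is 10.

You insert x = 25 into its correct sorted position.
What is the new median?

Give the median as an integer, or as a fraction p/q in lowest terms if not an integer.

Old list (sorted, length 6): [-8, 0, 7, 13, 18, 23]
Old median = 10
Insert x = 25
Old length even (6). Middle pair: indices 2,3 = 7,13.
New length odd (7). New median = single middle element.
x = 25: 6 elements are < x, 0 elements are > x.
New sorted list: [-8, 0, 7, 13, 18, 23, 25]
New median = 13

Answer: 13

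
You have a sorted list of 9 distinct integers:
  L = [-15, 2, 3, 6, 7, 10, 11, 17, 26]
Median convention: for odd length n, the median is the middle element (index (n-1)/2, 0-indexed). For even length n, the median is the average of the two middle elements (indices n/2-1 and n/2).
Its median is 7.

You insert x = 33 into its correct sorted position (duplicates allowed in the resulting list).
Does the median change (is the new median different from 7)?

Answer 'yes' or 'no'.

Answer: yes

Derivation:
Old median = 7
Insert x = 33
New median = 17/2
Changed? yes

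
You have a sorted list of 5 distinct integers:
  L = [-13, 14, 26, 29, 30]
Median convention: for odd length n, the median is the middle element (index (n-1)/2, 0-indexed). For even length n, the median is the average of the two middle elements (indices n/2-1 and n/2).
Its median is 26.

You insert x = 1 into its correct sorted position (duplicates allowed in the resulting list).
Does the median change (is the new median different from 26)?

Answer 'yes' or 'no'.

Answer: yes

Derivation:
Old median = 26
Insert x = 1
New median = 20
Changed? yes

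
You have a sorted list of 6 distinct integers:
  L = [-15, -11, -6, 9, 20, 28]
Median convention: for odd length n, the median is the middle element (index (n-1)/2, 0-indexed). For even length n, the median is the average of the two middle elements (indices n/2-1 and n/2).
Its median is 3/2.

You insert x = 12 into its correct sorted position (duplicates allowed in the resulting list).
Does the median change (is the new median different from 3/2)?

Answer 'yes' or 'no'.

Answer: yes

Derivation:
Old median = 3/2
Insert x = 12
New median = 9
Changed? yes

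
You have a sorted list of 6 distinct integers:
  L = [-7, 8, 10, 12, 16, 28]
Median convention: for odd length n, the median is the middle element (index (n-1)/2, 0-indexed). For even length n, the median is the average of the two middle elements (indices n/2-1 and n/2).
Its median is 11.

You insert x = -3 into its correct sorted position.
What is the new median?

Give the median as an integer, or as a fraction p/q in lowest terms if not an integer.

Answer: 10

Derivation:
Old list (sorted, length 6): [-7, 8, 10, 12, 16, 28]
Old median = 11
Insert x = -3
Old length even (6). Middle pair: indices 2,3 = 10,12.
New length odd (7). New median = single middle element.
x = -3: 1 elements are < x, 5 elements are > x.
New sorted list: [-7, -3, 8, 10, 12, 16, 28]
New median = 10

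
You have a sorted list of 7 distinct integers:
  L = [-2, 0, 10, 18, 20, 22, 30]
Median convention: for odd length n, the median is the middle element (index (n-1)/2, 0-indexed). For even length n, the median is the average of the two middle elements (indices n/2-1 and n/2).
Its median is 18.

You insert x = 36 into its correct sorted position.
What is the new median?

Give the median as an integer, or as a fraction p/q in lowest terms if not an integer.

Answer: 19

Derivation:
Old list (sorted, length 7): [-2, 0, 10, 18, 20, 22, 30]
Old median = 18
Insert x = 36
Old length odd (7). Middle was index 3 = 18.
New length even (8). New median = avg of two middle elements.
x = 36: 7 elements are < x, 0 elements are > x.
New sorted list: [-2, 0, 10, 18, 20, 22, 30, 36]
New median = 19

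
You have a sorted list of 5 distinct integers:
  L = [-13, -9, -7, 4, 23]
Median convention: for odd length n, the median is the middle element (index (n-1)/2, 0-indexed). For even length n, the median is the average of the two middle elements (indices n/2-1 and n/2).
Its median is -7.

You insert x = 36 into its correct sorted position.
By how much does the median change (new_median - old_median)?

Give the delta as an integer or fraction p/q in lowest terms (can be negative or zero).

Old median = -7
After inserting x = 36: new sorted = [-13, -9, -7, 4, 23, 36]
New median = -3/2
Delta = -3/2 - -7 = 11/2

Answer: 11/2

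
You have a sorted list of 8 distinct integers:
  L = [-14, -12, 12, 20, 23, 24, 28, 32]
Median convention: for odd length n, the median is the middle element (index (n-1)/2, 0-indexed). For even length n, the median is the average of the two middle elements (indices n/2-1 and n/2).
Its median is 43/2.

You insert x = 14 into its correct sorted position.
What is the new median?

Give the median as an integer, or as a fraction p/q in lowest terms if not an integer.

Old list (sorted, length 8): [-14, -12, 12, 20, 23, 24, 28, 32]
Old median = 43/2
Insert x = 14
Old length even (8). Middle pair: indices 3,4 = 20,23.
New length odd (9). New median = single middle element.
x = 14: 3 elements are < x, 5 elements are > x.
New sorted list: [-14, -12, 12, 14, 20, 23, 24, 28, 32]
New median = 20

Answer: 20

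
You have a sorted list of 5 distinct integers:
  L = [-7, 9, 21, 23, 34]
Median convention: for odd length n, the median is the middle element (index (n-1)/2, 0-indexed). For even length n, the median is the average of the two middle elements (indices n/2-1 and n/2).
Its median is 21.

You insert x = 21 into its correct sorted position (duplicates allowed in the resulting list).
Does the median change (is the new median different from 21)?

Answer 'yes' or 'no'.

Old median = 21
Insert x = 21
New median = 21
Changed? no

Answer: no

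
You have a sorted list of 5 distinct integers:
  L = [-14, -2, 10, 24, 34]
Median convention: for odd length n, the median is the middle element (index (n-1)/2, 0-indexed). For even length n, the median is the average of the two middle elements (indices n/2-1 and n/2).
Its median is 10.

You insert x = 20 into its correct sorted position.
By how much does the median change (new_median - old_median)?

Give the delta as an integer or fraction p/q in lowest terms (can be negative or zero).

Old median = 10
After inserting x = 20: new sorted = [-14, -2, 10, 20, 24, 34]
New median = 15
Delta = 15 - 10 = 5

Answer: 5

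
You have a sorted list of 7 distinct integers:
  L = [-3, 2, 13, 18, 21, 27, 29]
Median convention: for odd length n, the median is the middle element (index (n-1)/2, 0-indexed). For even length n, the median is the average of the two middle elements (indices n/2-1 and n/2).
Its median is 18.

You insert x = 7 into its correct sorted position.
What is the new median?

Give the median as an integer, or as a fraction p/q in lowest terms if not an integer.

Old list (sorted, length 7): [-3, 2, 13, 18, 21, 27, 29]
Old median = 18
Insert x = 7
Old length odd (7). Middle was index 3 = 18.
New length even (8). New median = avg of two middle elements.
x = 7: 2 elements are < x, 5 elements are > x.
New sorted list: [-3, 2, 7, 13, 18, 21, 27, 29]
New median = 31/2

Answer: 31/2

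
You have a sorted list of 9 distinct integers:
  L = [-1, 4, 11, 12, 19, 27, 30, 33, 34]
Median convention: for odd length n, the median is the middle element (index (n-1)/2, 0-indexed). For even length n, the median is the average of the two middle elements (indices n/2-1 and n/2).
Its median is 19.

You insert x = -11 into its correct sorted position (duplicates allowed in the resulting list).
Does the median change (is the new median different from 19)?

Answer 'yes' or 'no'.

Old median = 19
Insert x = -11
New median = 31/2
Changed? yes

Answer: yes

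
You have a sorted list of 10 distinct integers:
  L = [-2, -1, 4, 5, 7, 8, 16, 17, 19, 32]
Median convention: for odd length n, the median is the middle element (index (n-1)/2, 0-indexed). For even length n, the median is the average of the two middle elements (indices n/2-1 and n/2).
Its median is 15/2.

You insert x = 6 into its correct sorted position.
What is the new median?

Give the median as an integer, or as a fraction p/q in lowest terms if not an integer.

Answer: 7

Derivation:
Old list (sorted, length 10): [-2, -1, 4, 5, 7, 8, 16, 17, 19, 32]
Old median = 15/2
Insert x = 6
Old length even (10). Middle pair: indices 4,5 = 7,8.
New length odd (11). New median = single middle element.
x = 6: 4 elements are < x, 6 elements are > x.
New sorted list: [-2, -1, 4, 5, 6, 7, 8, 16, 17, 19, 32]
New median = 7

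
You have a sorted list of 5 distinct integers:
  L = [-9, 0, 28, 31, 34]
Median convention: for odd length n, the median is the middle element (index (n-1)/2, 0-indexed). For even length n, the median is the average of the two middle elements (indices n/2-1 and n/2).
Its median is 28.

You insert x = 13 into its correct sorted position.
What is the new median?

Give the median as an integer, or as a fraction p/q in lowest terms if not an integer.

Old list (sorted, length 5): [-9, 0, 28, 31, 34]
Old median = 28
Insert x = 13
Old length odd (5). Middle was index 2 = 28.
New length even (6). New median = avg of two middle elements.
x = 13: 2 elements are < x, 3 elements are > x.
New sorted list: [-9, 0, 13, 28, 31, 34]
New median = 41/2

Answer: 41/2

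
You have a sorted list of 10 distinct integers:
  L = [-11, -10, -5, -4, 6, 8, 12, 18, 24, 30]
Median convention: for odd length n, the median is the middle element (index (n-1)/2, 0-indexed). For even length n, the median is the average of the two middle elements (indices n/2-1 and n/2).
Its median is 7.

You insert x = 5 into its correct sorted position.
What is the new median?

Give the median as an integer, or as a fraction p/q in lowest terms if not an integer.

Old list (sorted, length 10): [-11, -10, -5, -4, 6, 8, 12, 18, 24, 30]
Old median = 7
Insert x = 5
Old length even (10). Middle pair: indices 4,5 = 6,8.
New length odd (11). New median = single middle element.
x = 5: 4 elements are < x, 6 elements are > x.
New sorted list: [-11, -10, -5, -4, 5, 6, 8, 12, 18, 24, 30]
New median = 6

Answer: 6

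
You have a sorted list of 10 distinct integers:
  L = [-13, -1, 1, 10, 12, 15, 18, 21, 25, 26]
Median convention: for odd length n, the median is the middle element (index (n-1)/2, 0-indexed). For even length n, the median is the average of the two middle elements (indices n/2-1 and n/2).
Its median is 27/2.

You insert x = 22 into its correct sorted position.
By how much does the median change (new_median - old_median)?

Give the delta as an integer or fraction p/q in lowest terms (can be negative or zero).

Old median = 27/2
After inserting x = 22: new sorted = [-13, -1, 1, 10, 12, 15, 18, 21, 22, 25, 26]
New median = 15
Delta = 15 - 27/2 = 3/2

Answer: 3/2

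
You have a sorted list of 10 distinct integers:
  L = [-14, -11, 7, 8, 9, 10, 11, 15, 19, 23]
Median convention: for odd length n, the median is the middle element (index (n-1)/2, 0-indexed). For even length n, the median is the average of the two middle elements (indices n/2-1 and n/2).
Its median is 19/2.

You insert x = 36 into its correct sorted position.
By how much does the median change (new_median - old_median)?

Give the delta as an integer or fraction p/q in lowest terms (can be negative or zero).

Old median = 19/2
After inserting x = 36: new sorted = [-14, -11, 7, 8, 9, 10, 11, 15, 19, 23, 36]
New median = 10
Delta = 10 - 19/2 = 1/2

Answer: 1/2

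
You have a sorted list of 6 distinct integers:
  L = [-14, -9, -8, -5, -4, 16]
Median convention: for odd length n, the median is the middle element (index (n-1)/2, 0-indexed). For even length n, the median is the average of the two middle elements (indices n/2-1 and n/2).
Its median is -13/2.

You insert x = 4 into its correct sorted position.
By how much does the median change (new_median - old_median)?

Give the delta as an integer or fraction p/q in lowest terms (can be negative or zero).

Old median = -13/2
After inserting x = 4: new sorted = [-14, -9, -8, -5, -4, 4, 16]
New median = -5
Delta = -5 - -13/2 = 3/2

Answer: 3/2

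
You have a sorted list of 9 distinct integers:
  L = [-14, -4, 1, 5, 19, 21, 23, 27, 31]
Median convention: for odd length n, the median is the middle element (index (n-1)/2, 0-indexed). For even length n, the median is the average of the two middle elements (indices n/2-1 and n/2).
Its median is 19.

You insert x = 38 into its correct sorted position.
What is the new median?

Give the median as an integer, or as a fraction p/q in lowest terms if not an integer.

Answer: 20

Derivation:
Old list (sorted, length 9): [-14, -4, 1, 5, 19, 21, 23, 27, 31]
Old median = 19
Insert x = 38
Old length odd (9). Middle was index 4 = 19.
New length even (10). New median = avg of two middle elements.
x = 38: 9 elements are < x, 0 elements are > x.
New sorted list: [-14, -4, 1, 5, 19, 21, 23, 27, 31, 38]
New median = 20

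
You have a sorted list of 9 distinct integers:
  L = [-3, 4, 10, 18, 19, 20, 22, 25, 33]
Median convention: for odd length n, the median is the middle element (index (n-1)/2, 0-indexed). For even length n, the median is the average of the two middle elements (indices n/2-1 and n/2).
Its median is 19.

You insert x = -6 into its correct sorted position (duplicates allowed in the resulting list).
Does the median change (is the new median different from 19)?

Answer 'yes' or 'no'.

Answer: yes

Derivation:
Old median = 19
Insert x = -6
New median = 37/2
Changed? yes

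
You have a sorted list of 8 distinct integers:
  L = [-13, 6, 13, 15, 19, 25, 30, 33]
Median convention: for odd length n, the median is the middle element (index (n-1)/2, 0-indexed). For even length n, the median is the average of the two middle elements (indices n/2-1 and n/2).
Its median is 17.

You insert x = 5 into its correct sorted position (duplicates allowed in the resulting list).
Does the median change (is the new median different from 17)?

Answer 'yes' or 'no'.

Old median = 17
Insert x = 5
New median = 15
Changed? yes

Answer: yes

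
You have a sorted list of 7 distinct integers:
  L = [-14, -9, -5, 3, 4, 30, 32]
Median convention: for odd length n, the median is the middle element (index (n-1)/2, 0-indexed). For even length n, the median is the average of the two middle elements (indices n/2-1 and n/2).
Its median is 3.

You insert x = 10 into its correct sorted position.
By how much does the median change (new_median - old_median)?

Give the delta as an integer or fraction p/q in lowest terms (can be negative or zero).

Answer: 1/2

Derivation:
Old median = 3
After inserting x = 10: new sorted = [-14, -9, -5, 3, 4, 10, 30, 32]
New median = 7/2
Delta = 7/2 - 3 = 1/2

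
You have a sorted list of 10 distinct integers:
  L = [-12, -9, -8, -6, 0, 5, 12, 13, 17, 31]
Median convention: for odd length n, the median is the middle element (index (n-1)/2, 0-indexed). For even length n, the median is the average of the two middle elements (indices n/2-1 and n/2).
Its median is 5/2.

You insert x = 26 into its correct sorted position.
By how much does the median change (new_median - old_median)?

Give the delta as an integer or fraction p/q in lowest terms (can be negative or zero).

Answer: 5/2

Derivation:
Old median = 5/2
After inserting x = 26: new sorted = [-12, -9, -8, -6, 0, 5, 12, 13, 17, 26, 31]
New median = 5
Delta = 5 - 5/2 = 5/2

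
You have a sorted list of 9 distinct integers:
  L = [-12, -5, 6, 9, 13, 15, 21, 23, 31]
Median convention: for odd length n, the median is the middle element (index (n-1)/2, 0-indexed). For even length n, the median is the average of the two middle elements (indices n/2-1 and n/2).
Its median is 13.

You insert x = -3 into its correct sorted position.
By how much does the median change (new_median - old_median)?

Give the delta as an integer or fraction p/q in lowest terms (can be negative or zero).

Answer: -2

Derivation:
Old median = 13
After inserting x = -3: new sorted = [-12, -5, -3, 6, 9, 13, 15, 21, 23, 31]
New median = 11
Delta = 11 - 13 = -2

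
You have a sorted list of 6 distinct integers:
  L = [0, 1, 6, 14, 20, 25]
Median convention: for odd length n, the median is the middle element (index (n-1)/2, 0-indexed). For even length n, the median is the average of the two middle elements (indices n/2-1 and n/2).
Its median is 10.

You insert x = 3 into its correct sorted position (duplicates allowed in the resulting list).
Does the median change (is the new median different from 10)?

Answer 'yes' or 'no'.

Answer: yes

Derivation:
Old median = 10
Insert x = 3
New median = 6
Changed? yes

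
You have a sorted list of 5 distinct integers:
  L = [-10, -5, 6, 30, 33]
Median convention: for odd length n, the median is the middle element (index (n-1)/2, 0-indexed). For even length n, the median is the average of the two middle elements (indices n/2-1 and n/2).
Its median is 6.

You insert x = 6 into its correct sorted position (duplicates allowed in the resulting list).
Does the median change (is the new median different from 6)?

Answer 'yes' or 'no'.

Old median = 6
Insert x = 6
New median = 6
Changed? no

Answer: no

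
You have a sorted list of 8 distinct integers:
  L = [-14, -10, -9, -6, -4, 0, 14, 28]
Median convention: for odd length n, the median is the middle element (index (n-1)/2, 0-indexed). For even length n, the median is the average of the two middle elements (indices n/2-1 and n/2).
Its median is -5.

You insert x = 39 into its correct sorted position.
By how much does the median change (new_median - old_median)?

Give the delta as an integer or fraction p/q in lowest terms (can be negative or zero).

Answer: 1

Derivation:
Old median = -5
After inserting x = 39: new sorted = [-14, -10, -9, -6, -4, 0, 14, 28, 39]
New median = -4
Delta = -4 - -5 = 1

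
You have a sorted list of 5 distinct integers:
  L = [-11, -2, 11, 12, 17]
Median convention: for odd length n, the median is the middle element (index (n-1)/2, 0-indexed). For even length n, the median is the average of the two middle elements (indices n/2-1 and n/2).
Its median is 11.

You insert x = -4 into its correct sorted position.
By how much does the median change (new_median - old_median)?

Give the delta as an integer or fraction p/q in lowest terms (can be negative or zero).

Old median = 11
After inserting x = -4: new sorted = [-11, -4, -2, 11, 12, 17]
New median = 9/2
Delta = 9/2 - 11 = -13/2

Answer: -13/2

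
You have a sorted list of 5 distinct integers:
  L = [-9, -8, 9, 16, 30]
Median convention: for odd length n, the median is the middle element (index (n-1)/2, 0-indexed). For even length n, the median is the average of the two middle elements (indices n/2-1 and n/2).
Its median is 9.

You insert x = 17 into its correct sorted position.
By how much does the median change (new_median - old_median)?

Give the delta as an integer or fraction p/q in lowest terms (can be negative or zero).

Old median = 9
After inserting x = 17: new sorted = [-9, -8, 9, 16, 17, 30]
New median = 25/2
Delta = 25/2 - 9 = 7/2

Answer: 7/2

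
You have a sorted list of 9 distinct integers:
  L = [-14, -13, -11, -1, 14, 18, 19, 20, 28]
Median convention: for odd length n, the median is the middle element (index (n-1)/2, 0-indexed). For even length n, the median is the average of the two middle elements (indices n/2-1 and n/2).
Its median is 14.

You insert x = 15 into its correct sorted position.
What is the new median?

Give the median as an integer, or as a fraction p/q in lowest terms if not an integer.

Answer: 29/2

Derivation:
Old list (sorted, length 9): [-14, -13, -11, -1, 14, 18, 19, 20, 28]
Old median = 14
Insert x = 15
Old length odd (9). Middle was index 4 = 14.
New length even (10). New median = avg of two middle elements.
x = 15: 5 elements are < x, 4 elements are > x.
New sorted list: [-14, -13, -11, -1, 14, 15, 18, 19, 20, 28]
New median = 29/2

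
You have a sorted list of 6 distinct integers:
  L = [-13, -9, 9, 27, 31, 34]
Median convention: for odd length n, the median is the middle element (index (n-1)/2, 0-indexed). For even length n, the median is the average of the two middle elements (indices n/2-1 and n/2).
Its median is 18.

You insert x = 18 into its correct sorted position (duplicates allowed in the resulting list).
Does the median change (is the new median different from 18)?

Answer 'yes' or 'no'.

Old median = 18
Insert x = 18
New median = 18
Changed? no

Answer: no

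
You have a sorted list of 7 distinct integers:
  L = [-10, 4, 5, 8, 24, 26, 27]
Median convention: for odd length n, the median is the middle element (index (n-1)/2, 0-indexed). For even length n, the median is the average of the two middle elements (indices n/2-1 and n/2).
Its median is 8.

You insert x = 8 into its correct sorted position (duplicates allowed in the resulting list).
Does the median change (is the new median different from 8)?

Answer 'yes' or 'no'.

Old median = 8
Insert x = 8
New median = 8
Changed? no

Answer: no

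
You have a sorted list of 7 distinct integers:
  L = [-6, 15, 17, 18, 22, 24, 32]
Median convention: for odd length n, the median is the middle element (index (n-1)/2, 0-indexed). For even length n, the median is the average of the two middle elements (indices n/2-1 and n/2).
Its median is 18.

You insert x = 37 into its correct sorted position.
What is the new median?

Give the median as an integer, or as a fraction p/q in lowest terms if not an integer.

Answer: 20

Derivation:
Old list (sorted, length 7): [-6, 15, 17, 18, 22, 24, 32]
Old median = 18
Insert x = 37
Old length odd (7). Middle was index 3 = 18.
New length even (8). New median = avg of two middle elements.
x = 37: 7 elements are < x, 0 elements are > x.
New sorted list: [-6, 15, 17, 18, 22, 24, 32, 37]
New median = 20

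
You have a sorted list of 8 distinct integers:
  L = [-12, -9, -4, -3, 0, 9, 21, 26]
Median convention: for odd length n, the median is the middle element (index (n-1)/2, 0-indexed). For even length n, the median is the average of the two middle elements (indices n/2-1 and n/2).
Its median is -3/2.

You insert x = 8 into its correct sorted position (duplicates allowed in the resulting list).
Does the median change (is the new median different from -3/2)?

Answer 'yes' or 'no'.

Answer: yes

Derivation:
Old median = -3/2
Insert x = 8
New median = 0
Changed? yes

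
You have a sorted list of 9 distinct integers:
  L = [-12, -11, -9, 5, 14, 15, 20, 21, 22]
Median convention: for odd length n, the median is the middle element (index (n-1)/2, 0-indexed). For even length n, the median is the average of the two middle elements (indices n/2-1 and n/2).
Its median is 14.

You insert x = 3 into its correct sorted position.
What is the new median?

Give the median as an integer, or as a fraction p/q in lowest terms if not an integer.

Answer: 19/2

Derivation:
Old list (sorted, length 9): [-12, -11, -9, 5, 14, 15, 20, 21, 22]
Old median = 14
Insert x = 3
Old length odd (9). Middle was index 4 = 14.
New length even (10). New median = avg of two middle elements.
x = 3: 3 elements are < x, 6 elements are > x.
New sorted list: [-12, -11, -9, 3, 5, 14, 15, 20, 21, 22]
New median = 19/2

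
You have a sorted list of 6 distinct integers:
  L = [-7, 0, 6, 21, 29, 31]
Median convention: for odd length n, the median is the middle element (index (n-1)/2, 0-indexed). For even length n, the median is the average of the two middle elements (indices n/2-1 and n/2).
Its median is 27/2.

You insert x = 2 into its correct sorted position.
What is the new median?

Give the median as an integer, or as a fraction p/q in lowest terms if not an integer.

Old list (sorted, length 6): [-7, 0, 6, 21, 29, 31]
Old median = 27/2
Insert x = 2
Old length even (6). Middle pair: indices 2,3 = 6,21.
New length odd (7). New median = single middle element.
x = 2: 2 elements are < x, 4 elements are > x.
New sorted list: [-7, 0, 2, 6, 21, 29, 31]
New median = 6

Answer: 6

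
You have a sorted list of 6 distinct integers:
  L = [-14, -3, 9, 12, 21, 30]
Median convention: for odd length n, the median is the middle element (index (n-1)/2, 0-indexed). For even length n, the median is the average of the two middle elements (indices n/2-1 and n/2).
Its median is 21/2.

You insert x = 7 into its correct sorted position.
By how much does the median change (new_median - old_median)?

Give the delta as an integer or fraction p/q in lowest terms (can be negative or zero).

Old median = 21/2
After inserting x = 7: new sorted = [-14, -3, 7, 9, 12, 21, 30]
New median = 9
Delta = 9 - 21/2 = -3/2

Answer: -3/2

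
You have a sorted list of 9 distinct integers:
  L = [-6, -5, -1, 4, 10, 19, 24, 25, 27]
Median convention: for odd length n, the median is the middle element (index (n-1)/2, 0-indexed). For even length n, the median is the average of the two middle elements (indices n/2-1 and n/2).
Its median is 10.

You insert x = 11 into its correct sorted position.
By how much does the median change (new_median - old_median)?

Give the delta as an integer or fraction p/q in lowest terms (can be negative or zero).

Old median = 10
After inserting x = 11: new sorted = [-6, -5, -1, 4, 10, 11, 19, 24, 25, 27]
New median = 21/2
Delta = 21/2 - 10 = 1/2

Answer: 1/2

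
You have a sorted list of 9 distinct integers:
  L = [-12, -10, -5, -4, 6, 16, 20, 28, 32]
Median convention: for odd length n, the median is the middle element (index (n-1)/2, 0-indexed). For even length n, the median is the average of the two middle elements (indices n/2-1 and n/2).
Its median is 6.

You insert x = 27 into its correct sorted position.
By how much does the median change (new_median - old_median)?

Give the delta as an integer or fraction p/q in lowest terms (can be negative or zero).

Answer: 5

Derivation:
Old median = 6
After inserting x = 27: new sorted = [-12, -10, -5, -4, 6, 16, 20, 27, 28, 32]
New median = 11
Delta = 11 - 6 = 5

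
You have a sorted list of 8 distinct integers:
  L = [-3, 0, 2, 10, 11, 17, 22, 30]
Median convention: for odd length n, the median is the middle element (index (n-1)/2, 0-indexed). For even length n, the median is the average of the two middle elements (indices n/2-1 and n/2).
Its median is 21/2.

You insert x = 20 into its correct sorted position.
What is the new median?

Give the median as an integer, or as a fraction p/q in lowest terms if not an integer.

Old list (sorted, length 8): [-3, 0, 2, 10, 11, 17, 22, 30]
Old median = 21/2
Insert x = 20
Old length even (8). Middle pair: indices 3,4 = 10,11.
New length odd (9). New median = single middle element.
x = 20: 6 elements are < x, 2 elements are > x.
New sorted list: [-3, 0, 2, 10, 11, 17, 20, 22, 30]
New median = 11

Answer: 11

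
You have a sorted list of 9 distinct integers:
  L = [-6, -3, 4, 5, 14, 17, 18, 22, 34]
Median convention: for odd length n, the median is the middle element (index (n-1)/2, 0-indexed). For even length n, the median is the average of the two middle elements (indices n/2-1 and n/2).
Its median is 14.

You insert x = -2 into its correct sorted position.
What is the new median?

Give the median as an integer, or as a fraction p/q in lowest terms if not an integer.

Answer: 19/2

Derivation:
Old list (sorted, length 9): [-6, -3, 4, 5, 14, 17, 18, 22, 34]
Old median = 14
Insert x = -2
Old length odd (9). Middle was index 4 = 14.
New length even (10). New median = avg of two middle elements.
x = -2: 2 elements are < x, 7 elements are > x.
New sorted list: [-6, -3, -2, 4, 5, 14, 17, 18, 22, 34]
New median = 19/2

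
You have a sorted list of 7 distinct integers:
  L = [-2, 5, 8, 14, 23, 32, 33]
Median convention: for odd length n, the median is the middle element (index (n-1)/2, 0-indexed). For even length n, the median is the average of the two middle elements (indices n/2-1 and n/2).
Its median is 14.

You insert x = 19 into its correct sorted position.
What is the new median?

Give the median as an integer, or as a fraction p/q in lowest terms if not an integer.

Answer: 33/2

Derivation:
Old list (sorted, length 7): [-2, 5, 8, 14, 23, 32, 33]
Old median = 14
Insert x = 19
Old length odd (7). Middle was index 3 = 14.
New length even (8). New median = avg of two middle elements.
x = 19: 4 elements are < x, 3 elements are > x.
New sorted list: [-2, 5, 8, 14, 19, 23, 32, 33]
New median = 33/2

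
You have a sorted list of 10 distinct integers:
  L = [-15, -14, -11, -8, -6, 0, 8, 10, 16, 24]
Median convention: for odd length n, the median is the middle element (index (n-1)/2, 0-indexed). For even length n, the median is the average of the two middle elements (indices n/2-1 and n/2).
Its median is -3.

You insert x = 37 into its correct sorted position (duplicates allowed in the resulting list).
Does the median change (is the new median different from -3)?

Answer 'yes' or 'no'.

Answer: yes

Derivation:
Old median = -3
Insert x = 37
New median = 0
Changed? yes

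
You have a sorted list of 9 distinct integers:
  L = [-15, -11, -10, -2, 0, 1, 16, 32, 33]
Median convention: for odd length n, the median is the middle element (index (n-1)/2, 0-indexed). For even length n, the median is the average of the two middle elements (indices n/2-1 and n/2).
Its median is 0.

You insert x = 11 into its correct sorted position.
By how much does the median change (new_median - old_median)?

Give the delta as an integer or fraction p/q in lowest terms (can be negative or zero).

Old median = 0
After inserting x = 11: new sorted = [-15, -11, -10, -2, 0, 1, 11, 16, 32, 33]
New median = 1/2
Delta = 1/2 - 0 = 1/2

Answer: 1/2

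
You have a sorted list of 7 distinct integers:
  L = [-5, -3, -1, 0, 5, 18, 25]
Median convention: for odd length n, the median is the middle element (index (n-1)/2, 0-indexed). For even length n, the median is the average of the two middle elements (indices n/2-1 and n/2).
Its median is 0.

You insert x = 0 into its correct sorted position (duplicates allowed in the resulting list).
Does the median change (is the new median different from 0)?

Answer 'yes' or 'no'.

Old median = 0
Insert x = 0
New median = 0
Changed? no

Answer: no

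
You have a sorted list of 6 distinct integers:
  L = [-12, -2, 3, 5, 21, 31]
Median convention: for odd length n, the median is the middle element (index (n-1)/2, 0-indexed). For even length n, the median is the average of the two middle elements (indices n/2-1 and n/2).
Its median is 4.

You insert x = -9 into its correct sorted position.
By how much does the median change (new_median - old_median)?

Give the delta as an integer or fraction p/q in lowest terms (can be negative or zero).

Answer: -1

Derivation:
Old median = 4
After inserting x = -9: new sorted = [-12, -9, -2, 3, 5, 21, 31]
New median = 3
Delta = 3 - 4 = -1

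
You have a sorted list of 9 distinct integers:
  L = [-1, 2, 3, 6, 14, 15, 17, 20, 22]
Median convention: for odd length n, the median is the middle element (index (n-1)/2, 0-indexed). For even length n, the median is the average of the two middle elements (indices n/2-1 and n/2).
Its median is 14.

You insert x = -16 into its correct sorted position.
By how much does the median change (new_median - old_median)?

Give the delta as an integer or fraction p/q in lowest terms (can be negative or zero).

Answer: -4

Derivation:
Old median = 14
After inserting x = -16: new sorted = [-16, -1, 2, 3, 6, 14, 15, 17, 20, 22]
New median = 10
Delta = 10 - 14 = -4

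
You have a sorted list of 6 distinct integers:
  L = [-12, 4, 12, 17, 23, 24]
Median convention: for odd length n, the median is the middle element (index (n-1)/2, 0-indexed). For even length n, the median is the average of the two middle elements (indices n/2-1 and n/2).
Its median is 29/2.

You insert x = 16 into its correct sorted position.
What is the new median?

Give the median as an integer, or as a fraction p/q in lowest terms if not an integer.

Answer: 16

Derivation:
Old list (sorted, length 6): [-12, 4, 12, 17, 23, 24]
Old median = 29/2
Insert x = 16
Old length even (6). Middle pair: indices 2,3 = 12,17.
New length odd (7). New median = single middle element.
x = 16: 3 elements are < x, 3 elements are > x.
New sorted list: [-12, 4, 12, 16, 17, 23, 24]
New median = 16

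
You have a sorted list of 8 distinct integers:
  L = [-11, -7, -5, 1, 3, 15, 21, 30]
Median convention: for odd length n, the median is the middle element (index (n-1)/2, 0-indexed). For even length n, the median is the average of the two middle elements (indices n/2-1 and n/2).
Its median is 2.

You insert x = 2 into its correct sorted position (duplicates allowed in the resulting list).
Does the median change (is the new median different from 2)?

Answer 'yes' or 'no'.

Old median = 2
Insert x = 2
New median = 2
Changed? no

Answer: no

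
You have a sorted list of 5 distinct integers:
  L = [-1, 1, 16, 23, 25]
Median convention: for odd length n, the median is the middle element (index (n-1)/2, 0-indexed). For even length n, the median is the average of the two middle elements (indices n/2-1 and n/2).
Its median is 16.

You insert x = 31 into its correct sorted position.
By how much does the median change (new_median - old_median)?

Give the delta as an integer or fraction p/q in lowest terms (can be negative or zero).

Answer: 7/2

Derivation:
Old median = 16
After inserting x = 31: new sorted = [-1, 1, 16, 23, 25, 31]
New median = 39/2
Delta = 39/2 - 16 = 7/2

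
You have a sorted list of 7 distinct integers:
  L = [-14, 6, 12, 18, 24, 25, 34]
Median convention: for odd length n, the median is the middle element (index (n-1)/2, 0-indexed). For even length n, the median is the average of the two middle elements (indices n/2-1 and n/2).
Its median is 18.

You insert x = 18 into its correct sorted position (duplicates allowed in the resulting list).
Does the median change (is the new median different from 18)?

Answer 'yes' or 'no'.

Old median = 18
Insert x = 18
New median = 18
Changed? no

Answer: no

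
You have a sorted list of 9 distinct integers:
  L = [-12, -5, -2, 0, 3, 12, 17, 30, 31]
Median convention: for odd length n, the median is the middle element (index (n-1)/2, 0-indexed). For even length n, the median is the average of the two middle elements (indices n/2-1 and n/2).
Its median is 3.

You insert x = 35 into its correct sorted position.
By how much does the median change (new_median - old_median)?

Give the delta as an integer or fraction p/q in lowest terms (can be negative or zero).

Answer: 9/2

Derivation:
Old median = 3
After inserting x = 35: new sorted = [-12, -5, -2, 0, 3, 12, 17, 30, 31, 35]
New median = 15/2
Delta = 15/2 - 3 = 9/2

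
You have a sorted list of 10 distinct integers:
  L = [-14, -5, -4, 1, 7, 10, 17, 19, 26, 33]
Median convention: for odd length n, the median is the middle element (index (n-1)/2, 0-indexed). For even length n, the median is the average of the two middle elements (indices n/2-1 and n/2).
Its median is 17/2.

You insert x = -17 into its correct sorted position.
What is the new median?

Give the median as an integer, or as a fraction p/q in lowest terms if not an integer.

Answer: 7

Derivation:
Old list (sorted, length 10): [-14, -5, -4, 1, 7, 10, 17, 19, 26, 33]
Old median = 17/2
Insert x = -17
Old length even (10). Middle pair: indices 4,5 = 7,10.
New length odd (11). New median = single middle element.
x = -17: 0 elements are < x, 10 elements are > x.
New sorted list: [-17, -14, -5, -4, 1, 7, 10, 17, 19, 26, 33]
New median = 7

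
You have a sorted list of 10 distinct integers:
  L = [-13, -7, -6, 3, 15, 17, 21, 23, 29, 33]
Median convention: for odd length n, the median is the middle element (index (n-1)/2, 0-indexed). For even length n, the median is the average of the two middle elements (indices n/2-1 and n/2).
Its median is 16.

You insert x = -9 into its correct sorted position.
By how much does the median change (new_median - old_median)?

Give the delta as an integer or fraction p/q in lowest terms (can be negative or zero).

Answer: -1

Derivation:
Old median = 16
After inserting x = -9: new sorted = [-13, -9, -7, -6, 3, 15, 17, 21, 23, 29, 33]
New median = 15
Delta = 15 - 16 = -1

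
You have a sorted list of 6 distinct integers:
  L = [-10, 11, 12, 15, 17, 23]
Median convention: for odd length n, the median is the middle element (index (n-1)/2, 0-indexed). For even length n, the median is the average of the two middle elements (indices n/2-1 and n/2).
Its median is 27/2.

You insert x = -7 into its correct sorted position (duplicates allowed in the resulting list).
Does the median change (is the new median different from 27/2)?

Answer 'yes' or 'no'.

Answer: yes

Derivation:
Old median = 27/2
Insert x = -7
New median = 12
Changed? yes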